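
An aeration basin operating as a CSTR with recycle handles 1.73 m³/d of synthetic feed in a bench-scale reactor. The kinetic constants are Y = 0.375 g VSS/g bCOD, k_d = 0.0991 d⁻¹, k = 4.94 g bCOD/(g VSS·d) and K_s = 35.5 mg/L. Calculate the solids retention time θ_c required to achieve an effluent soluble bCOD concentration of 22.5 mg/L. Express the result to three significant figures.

θ_c ≈ 1.61 d

Specific growth rate at S = 22.5 mg/L: μ = YkS/(K_s+S) = 0.375·4.94·22.5/(35.5+22.5) = 0.7186 d⁻¹.
Then 1/θ_c = μ − k_d = 0.7186 − 0.0991 = 0.6195 d⁻¹, giving θ_c = 1.614 d.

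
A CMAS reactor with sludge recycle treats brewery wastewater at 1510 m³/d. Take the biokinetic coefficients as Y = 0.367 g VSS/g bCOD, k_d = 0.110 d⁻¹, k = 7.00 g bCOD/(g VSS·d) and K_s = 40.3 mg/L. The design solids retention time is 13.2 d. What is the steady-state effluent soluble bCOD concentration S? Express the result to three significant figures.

For a completely mixed reactor with recycle the Lawrence–McCarty relation gives S = K_s·(1 + k_d·θ_c) / [θ_c·(Y·k − k_d) − 1] = 40.3 × (1 + 0.110 × 13.2) / [13.2 × (0.367 × 7.00 − 0.110) − 1] = 98.82 / 31.46 = 3.141 mg/L.

S ≈ 3.14 mg/L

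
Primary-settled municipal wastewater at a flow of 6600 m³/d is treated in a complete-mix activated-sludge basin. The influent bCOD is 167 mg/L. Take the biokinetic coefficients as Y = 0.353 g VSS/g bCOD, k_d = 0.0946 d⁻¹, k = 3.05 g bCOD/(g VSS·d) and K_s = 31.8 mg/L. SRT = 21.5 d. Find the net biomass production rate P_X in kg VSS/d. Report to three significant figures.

P_X ≈ 125 kg VSS/d

For a completely mixed reactor with recycle the Lawrence–McCarty relation gives S = K_s·(1 + k_d·θ_c) / [θ_c·(Y·k − k_d) − 1] = 31.8 × (1 + 0.0946 × 21.5) / [21.5 × (0.353 × 3.05 − 0.0946) − 1] = 96.48 / 20.11 = 4.797 mg/L.
Y_obs = Y / (1 + k_d θ_c) = 0.353 / (1 + 0.0946 × 21.5) = 0.353 / 3.034 = 0.1164.
Mass of bCOD removed per day: Q(S₀ − S) = 6600 × 162.2 g/m³ = 1071 kg/d.
P_X = Y_obs · Q(S₀ − S) = 0.1164 × 1071 = 124.6 kg VSS/d.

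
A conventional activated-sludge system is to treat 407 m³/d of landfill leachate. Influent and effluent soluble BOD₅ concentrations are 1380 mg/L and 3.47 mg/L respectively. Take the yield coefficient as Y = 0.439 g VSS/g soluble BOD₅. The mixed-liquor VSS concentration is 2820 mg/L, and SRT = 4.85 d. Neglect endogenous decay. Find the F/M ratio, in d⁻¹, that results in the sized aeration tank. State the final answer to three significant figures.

With k_d = 0 the design equation reduces to V = Y Q (S₀−S) θ_c / X = 0.439 × 407 × (1380 − 3.47) × 4.85 / 2820 = 423.0 m³.
Food-to-microorganism ratio F/M = Q S₀ / (V X) = 407 × 1380 / (423.0 × 2820) = 0.4709 d⁻¹.

F/M ≈ 0.471 d⁻¹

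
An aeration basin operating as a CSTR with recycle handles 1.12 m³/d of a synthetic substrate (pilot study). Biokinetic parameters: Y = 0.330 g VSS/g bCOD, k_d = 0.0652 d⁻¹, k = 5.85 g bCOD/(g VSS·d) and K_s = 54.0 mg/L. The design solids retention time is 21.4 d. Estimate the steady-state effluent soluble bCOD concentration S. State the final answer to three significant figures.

S ≈ 3.32 mg/L

Effluent substrate depends only on kinetics and SRT: S = K_s(1 + k_d θ_c) / [θ_c(Yk − k_d) − 1] = 54.0 × (1 + 0.0652 × 21.4) / [21.4 × (0.330 × 5.85 − 0.0652) − 1] = 129.3 / 38.92 = 3.324 mg/L.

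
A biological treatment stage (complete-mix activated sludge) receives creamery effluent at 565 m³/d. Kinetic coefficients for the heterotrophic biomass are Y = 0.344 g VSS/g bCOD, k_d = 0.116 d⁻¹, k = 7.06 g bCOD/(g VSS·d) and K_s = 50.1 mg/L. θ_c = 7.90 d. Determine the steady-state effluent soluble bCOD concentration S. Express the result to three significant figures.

S ≈ 5.56 mg/L

For a completely mixed reactor with recycle the Lawrence–McCarty relation gives S = K_s·(1 + k_d·θ_c) / [θ_c·(Y·k − k_d) − 1] = 50.1 × (1 + 0.116 × 7.90) / [7.90 × (0.344 × 7.06 − 0.116) − 1] = 96.01 / 17.27 = 5.559 mg/L.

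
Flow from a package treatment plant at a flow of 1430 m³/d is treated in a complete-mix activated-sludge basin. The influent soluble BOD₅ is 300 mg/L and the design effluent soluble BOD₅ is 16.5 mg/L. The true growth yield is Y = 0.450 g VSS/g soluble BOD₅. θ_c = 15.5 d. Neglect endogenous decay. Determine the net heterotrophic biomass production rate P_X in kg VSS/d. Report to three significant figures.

P_X ≈ 182 kg VSS/d

Since k_d ≈ 0, Y_obs = Y = 0.450 g VSS/g soluble BOD₅.
Q·(S₀ − S) = 1430 × (300 − 16.5) × 10⁻³ = 405.4 kg/d removed.
Biomass produced: P_X = Y_obs·Q·ΔS = 0.4500 × 405.4 ≈ 182.4 kg VSS/d.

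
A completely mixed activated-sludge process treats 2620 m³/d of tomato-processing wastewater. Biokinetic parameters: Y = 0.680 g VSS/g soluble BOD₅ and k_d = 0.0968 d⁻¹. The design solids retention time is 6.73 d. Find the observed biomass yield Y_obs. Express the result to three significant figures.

Y_obs = Y / (1 + k_d θ_c) = 0.680 / (1 + 0.0968 × 6.73) = 0.680 / 1.651 = 0.4118.

Y_obs ≈ 0.412 g VSS/g soluble BOD₅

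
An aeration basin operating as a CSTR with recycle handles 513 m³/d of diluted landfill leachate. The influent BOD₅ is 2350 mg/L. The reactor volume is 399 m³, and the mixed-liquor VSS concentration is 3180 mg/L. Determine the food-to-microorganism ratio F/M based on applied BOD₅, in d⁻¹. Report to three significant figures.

F/M = applied load / biomass = Q·S₀/(V·X) = 513 × 2350 / (399.0 × 3180) = 0.9501 d⁻¹.

F/M ≈ 0.950 d⁻¹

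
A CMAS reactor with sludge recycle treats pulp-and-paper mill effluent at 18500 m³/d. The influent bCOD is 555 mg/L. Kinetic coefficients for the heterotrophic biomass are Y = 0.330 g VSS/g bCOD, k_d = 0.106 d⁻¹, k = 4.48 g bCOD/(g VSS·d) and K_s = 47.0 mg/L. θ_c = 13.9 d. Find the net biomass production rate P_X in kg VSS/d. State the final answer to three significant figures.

P_X ≈ 1350 kg VSS/d

From the Monod/SRT balance for a CMAS, S = K_s·(1+k_d θ_c)/[θ_c·(Y k − k_d) − 1] = 47.0 × (1 + 0.106 × 13.9) / [13.9 × (0.330 × 4.48 − 0.106) − 1] = 116.2 / 18.08 = 6.431 mg/L.
Y_obs = Y / (1 + k_d θ_c) = 0.330 / (1 + 0.106 × 13.9) = 0.330 / 2.473 = 0.1334.
Q·(S₀ − S) = 18500 × (555 − 6.43) × 10⁻³ = 10149 kg/d removed.
So the net sludge growth is P_X = 0.1334 × 10149 = 1354 kg VSS/d.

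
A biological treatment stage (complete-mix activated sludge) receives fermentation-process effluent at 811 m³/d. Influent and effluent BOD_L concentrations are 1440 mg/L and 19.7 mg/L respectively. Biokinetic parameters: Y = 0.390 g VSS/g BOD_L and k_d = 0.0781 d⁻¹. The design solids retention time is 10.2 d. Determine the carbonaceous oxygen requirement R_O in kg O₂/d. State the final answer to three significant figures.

Observed yield with endogenous decay: Y_obs = Y / (1 + k_d·θ_c) = 0.390 / (1 + 0.0781 × 10.2) = 0.390 / 1.797 = 0.2171 g VSS/g BOD_L.
Mass of BOD_L removed per day: Q(S₀ − S) = 811 × 1420 g/m³ = 1152 kg/d.
P_X = Y_obs·Q·(S₀ − S) = 0.2171 × 1152 = 250.0 kg VSS/d.
R_O = Q·ΔS − 1.42 P_X = 1152 − 355.1 = 796.8 kg O₂/d.

R_O ≈ 797 kg O₂/d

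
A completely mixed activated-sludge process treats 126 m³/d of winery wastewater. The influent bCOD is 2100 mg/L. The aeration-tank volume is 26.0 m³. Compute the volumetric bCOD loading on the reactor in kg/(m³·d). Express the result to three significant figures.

L_v ≈ 10.2 kg bCOD/(m³·d)

Volumetric loading L_v = Q·S₀ / V = 126 × 2100 g/m³ / 26.00 m³ = 10177 g/(m³·d) = 10.18 kg bCOD/(m³·d).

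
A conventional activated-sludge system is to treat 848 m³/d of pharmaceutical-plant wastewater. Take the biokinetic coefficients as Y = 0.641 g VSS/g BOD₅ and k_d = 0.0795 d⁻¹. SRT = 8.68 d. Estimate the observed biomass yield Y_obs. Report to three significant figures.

Correct the yield for decay: Y_obs = Y/(1 + k_d θ_c) = 0.641 / (1 + 0.0795 × 8.68) = 0.641 / 1.690 = 0.3793.

Y_obs ≈ 0.379 g VSS/g BOD₅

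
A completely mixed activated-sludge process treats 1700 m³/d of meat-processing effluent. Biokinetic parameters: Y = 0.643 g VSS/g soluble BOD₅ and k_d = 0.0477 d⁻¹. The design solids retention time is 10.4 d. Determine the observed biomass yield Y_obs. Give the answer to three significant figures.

Correct the yield for decay: Y_obs = Y/(1 + k_d θ_c) = 0.643 / (1 + 0.0477 × 10.4) = 0.643 / 1.496 = 0.4298.

Y_obs ≈ 0.430 g VSS/g soluble BOD₅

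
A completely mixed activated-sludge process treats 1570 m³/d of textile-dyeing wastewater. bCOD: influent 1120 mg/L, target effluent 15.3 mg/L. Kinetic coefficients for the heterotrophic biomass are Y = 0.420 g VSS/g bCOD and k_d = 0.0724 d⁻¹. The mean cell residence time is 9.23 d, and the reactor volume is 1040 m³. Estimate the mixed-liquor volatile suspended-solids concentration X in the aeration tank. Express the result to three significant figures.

X = Y·Q·ΔS·θ_c / [V·(1 + k_d θ_c)] = 0.420 × 1570 × (1120 − 15.3) × 9.23 / [1040 × (1 + 0.0724 × 9.23)] = 3875 mg/L.

X ≈ 3880 mg/L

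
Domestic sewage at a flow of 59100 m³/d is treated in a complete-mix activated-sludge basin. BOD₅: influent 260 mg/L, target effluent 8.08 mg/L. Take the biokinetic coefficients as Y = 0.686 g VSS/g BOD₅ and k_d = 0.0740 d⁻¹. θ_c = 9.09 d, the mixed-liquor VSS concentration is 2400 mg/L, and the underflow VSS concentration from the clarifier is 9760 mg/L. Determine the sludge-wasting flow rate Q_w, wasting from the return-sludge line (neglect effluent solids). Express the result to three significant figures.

Q_w ≈ 626 m³/d

Steady-state biomass mass balance: V·X·(1 + k_d·θ_c) = Y·Q·(S₀ − S)·θ_c, so V = 0.686 × 59100 × (260 − 8.08) × 9.09 / [2400 × (1 + 0.0740 × 9.09)] = 9.28×10^7 / 4014 = 23127 m³.
θ_c = V·X/(Q_w·X_r) when wasting from the recycle, so Q_w = V·X/(θ_c·X_r) = 23127 × 2400 / (9.09 × 9760) = 625.6 m³/d.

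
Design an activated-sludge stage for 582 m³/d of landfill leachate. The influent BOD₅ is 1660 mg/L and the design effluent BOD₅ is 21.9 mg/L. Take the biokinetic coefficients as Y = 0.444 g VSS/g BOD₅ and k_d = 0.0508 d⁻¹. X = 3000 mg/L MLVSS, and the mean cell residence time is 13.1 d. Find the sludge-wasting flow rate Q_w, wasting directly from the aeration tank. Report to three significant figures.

Q_w ≈ 84.7 m³/d

From the SRT design equation V = Y Q (S₀−S) θ_c / [X (1 + k_d θ_c)] = 0.444 × 582 × (1660 − 21.9) × 13.1 / [3000 × (1 + 0.0508 × 13.1)] = 5.55×10^6 / 4996 = 1110 m³.
For wasting at MLVSS concentration, Q_w = V/θ_c = 1110/13.1 = 84.72 m³/d.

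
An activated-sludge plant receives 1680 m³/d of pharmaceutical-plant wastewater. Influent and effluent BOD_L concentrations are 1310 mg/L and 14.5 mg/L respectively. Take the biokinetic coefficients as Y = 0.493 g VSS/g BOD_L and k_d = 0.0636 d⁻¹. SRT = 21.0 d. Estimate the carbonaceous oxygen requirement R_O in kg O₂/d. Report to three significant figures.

R_O ≈ 1520 kg O₂/d

Observed yield with endogenous decay: Y_obs = Y / (1 + k_d·θ_c) = 0.493 / (1 + 0.0636 × 21.0) = 0.493 / 2.336 = 0.2111 g VSS/g BOD_L.
ΔS = 1310 − 14.5 = 1296 mg/L, so the substrate removal rate is 1680 × 1296/1000 = 2176 kg BOD_L/d.
Biomass synthesised: P_X = Y_obs × 2176 = 459.4 kg VSS/d.
R_O = Q·ΔS − 1.42 P_X = 2176 − 652.4 = 1524 kg O₂/d.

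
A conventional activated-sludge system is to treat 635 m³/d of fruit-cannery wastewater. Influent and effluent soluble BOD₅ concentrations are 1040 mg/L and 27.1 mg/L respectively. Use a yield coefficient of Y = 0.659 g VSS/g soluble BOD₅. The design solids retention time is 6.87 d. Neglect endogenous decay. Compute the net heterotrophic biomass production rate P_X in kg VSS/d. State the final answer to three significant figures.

P_X ≈ 424 kg VSS/d

No decay correction is needed, so Y_obs = Y = 0.659.
ΔS = 1040 − 27.1 = 1013 mg/L, so the substrate removal rate is 635 × 1013/1000 = 643.2 kg soluble BOD₅/d.
P_X = Y_obs · Q(S₀ − S) = 0.6590 × 643.2 = 423.9 kg VSS/d.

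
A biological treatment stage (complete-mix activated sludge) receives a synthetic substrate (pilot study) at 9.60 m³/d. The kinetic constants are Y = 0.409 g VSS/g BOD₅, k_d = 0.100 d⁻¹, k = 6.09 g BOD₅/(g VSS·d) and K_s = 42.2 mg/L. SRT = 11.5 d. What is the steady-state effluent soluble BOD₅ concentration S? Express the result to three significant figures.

S ≈ 3.42 mg/L

Effluent substrate depends only on kinetics and SRT: S = K_s(1 + k_d θ_c) / [θ_c(Yk − k_d) − 1] = 42.2 × (1 + 0.100 × 11.5) / [11.5 × (0.409 × 6.09 − 0.100) − 1] = 90.73 / 26.49 = 3.425 mg/L.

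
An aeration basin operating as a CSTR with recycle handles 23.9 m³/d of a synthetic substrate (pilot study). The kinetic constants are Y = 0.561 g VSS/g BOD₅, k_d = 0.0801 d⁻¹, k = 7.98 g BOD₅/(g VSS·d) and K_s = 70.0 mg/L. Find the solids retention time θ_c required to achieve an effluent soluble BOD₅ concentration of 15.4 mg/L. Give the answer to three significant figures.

At the target effluent, Y k S/(K_s+S) = 0.561×7.98×15.4/85.40 = 0.8073 d⁻¹.
Then 1/θ_c = μ − k_d = 0.8073 − 0.0801 = 0.7272 d⁻¹, giving θ_c = 1.375 d.

θ_c ≈ 1.38 d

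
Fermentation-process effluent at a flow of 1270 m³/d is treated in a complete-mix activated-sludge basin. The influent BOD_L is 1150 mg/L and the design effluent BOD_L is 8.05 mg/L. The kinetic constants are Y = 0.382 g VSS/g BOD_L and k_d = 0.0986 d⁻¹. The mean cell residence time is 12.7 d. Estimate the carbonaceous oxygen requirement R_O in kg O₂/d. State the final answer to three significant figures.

R_O ≈ 1100 kg O₂/d

Y_obs = Y / (1 + k_d θ_c) = 0.382 / (1 + 0.0986 × 12.7) = 0.382 / 2.252 = 0.1696.
Substrate removed = Q·(S₀ − S) = 1270 m³/d × (1150 − 8.05) g/m³ = 1.45×10^6 g/d = 1450 kg/d.
P_X = Y_obs·Q·(S₀ − S) = 0.1696 × 1450 = 246.0 kg VSS/d.
R_O = Q·ΔS − 1.42 P_X = 1450 − 349.3 = 1101 kg O₂/d.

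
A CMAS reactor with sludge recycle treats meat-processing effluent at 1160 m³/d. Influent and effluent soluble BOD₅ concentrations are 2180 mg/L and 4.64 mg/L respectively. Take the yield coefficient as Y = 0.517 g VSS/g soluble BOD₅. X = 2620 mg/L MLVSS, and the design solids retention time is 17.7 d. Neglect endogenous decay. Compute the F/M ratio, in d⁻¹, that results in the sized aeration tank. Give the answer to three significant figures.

F/M ≈ 0.110 d⁻¹

With k_d = 0 the design equation reduces to V = Y Q (S₀−S) θ_c / X = 0.517 × 1160 × (2180 − 4.64) × 17.7 / 2620 = 8814 m³.
F/M = applied load / biomass = Q·S₀/(V·X) = 1160 × 2180 / (8814 × 2620) = 0.1095 d⁻¹.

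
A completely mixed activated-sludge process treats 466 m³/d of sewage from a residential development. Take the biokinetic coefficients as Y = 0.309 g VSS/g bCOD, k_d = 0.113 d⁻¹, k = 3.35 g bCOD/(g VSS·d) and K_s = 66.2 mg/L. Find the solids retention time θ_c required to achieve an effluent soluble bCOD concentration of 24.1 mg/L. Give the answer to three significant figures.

θ_c ≈ 6.12 d

At the target effluent, Y k S/(K_s+S) = 0.309×3.35×24.1/90.30 = 0.2763 d⁻¹.
θ_c = 1/(μ − k_d) = 1/(0.2763 − 0.113) = 1/0.1633 = 6.125 d.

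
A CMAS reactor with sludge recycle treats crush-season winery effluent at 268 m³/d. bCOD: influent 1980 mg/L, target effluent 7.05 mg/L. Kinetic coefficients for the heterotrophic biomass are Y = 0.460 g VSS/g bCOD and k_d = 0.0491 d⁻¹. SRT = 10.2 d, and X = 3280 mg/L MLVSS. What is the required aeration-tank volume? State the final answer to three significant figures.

Rearranging the biomass balance for a CMAS with decay, V = Y·Q·ΔS·θ_c / [X·(1+k_d θ_c)] = 0.460 × 268 × (1980 − 7.05) × 10.2 / [3280 × (1 + 0.0491 × 10.2)] = 2.48×10^6 / 4923 = 504.0 m³.

V ≈ 504 m³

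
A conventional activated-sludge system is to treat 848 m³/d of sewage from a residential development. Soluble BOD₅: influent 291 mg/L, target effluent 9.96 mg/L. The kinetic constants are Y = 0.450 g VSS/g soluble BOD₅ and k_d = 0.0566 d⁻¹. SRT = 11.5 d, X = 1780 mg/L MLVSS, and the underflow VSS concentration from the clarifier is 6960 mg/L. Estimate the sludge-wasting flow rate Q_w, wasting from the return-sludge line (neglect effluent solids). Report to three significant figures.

Q_w ≈ 9.33 m³/d

Steady-state biomass mass balance: V·X·(1 + k_d·θ_c) = Y·Q·(S₀ − S)·θ_c, so V = 0.450 × 848 × (291 − 9.96) × 11.5 / [1780 × (1 + 0.0566 × 11.5)] = 1.23×10^6 / 2939 = 419.7 m³.
θ_c = V·X/(Q_w·X_r) when wasting from the recycle, so Q_w = V·X/(θ_c·X_r) = 419.7 × 1780 / (11.5 × 6960) = 9.334 m³/d.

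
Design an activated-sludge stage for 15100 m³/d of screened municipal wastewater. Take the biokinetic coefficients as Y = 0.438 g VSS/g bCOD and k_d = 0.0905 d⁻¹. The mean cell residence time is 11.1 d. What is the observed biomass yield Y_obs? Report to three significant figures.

The observed yield is Y_obs = Y/(1 + k_d·θ_c) = 0.438 / (1 + 0.0905 × 11.1) = 0.438 / 2.005 = 0.2185 g VSS per g bCOD removed.

Y_obs ≈ 0.219 g VSS/g bCOD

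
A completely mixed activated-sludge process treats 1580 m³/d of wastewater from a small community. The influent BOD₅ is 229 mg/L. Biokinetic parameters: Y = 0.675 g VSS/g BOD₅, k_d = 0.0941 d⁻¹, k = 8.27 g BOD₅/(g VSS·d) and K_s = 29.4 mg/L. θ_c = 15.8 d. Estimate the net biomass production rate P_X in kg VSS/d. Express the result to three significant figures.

For a completely mixed reactor with recycle the Lawrence–McCarty relation gives S = K_s·(1 + k_d·θ_c) / [θ_c·(Y·k − k_d) − 1] = 29.4 × (1 + 0.0941 × 15.8) / [15.8 × (0.675 × 8.27 − 0.0941) − 1] = 73.11 / 85.71 = 0.8530 mg/L.
Observed yield with endogenous decay: Y_obs = Y / (1 + k_d·θ_c) = 0.675 / (1 + 0.0941 × 15.8) = 0.675 / 2.487 = 0.2714 g VSS/g BOD₅.
Mass of BOD₅ removed per day: Q(S₀ − S) = 1580 × 228.1 g/m³ = 360.5 kg/d.
P_X = Y_obs · Q(S₀ − S) = 0.2714 × 360.5 = 97.84 kg VSS/d.

P_X ≈ 97.8 kg VSS/d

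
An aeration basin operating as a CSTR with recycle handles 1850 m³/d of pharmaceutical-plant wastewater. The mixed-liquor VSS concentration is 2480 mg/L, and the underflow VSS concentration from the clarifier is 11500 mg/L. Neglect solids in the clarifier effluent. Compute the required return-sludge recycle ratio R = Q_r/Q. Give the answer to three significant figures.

R = Q_r/Q = X/(X_r − X) = 2480 / (11500 − 2480) = 0.2749.

R ≈ 0.275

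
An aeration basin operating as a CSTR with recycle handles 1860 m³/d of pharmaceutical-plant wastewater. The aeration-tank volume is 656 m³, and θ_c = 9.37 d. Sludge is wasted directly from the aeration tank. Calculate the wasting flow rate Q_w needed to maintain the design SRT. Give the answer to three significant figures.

Wasting from the aeration tank: Q_w = V / θ_c = 656.0 / 9.37 = 70.01 m³/d.

Q_w ≈ 70.0 m³/d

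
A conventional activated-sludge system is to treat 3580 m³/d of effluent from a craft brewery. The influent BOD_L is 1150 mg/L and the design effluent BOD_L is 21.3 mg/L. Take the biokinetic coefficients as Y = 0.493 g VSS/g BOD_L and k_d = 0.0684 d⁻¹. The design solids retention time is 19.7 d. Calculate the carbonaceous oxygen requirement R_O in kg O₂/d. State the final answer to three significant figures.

R_O ≈ 2840 kg O₂/d

The observed yield is Y_obs = Y/(1 + k_d·θ_c) = 0.493 / (1 + 0.0684 × 19.7) = 0.493 / 2.347 = 0.2100 g VSS per g BOD_L removed.
ΔS = 1150 − 21.3 = 1129 mg/L, so the substrate removal rate is 3580 × 1129/1000 = 4041 kg BOD_L/d.
P_X = Y_obs·Q·(S₀ − S) = 0.2100 × 4041 = 848.6 kg VSS/d.
Carbonaceous O₂ demand = substrate oxidised − cell-mass equivalent = 4041 − 1.42 × 848.6 = 2836 kg O₂/d.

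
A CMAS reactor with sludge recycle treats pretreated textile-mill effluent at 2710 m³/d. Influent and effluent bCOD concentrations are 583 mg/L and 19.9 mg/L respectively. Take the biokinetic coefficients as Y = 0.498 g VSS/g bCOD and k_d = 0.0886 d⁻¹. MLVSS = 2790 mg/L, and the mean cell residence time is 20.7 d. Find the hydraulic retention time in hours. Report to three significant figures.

τ ≈ 17.6 h

Rearranging the biomass balance for a CMAS with decay, V = Y·Q·ΔS·θ_c / [X·(1+k_d θ_c)] = 0.498 × 2710 × (583 − 19.9) × 20.7 / [2790 × (1 + 0.0886 × 20.7)] = 1.57×10^7 / 7907 = 1990 m³.
τ = V/Q = 1990/2710 = 0.7341 d, or 17.62 h.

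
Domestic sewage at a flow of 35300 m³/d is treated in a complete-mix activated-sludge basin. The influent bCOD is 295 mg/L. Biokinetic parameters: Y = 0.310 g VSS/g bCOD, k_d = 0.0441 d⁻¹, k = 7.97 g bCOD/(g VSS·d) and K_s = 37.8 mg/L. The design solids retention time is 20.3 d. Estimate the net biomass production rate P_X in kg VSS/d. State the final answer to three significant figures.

Effluent substrate depends only on kinetics and SRT: S = K_s(1 + k_d θ_c) / [θ_c(Yk − k_d) − 1] = 37.8 × (1 + 0.0441 × 20.3) / [20.3 × (0.310 × 7.97 − 0.0441) − 1] = 71.64 / 48.26 = 1.484 mg/L.
The observed yield is Y_obs = Y/(1 + k_d·θ_c) = 0.310 / (1 + 0.0441 × 20.3) = 0.310 / 1.895 = 0.1636 g VSS per g bCOD removed.
ΔS = 295 − 1.48 = 293.5 mg/L, so the substrate removal rate is 35300 × 293.5/1000 = 10361 kg bCOD/d.
So the net sludge growth is P_X = 0.1636 × 10361 = 1695 kg VSS/d.

P_X ≈ 1690 kg VSS/d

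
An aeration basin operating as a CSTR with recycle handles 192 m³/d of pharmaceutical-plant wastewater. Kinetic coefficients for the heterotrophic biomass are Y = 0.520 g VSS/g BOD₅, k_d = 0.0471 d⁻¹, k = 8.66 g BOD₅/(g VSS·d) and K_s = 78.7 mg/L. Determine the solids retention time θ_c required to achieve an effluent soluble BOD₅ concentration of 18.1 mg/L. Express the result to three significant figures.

At the target effluent, Y k S/(K_s+S) = 0.520×8.66×18.1/96.80 = 0.8420 d⁻¹.
Then 1/θ_c = μ − k_d = 0.8420 − 0.0471 = 0.7949 d⁻¹, giving θ_c = 1.258 d.

θ_c ≈ 1.26 d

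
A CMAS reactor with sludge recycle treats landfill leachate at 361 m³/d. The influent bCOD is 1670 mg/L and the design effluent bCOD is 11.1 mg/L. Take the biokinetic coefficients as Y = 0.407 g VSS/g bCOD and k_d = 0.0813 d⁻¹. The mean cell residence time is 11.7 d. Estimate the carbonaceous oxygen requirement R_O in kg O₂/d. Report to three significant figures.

R_O ≈ 421 kg O₂/d

Observed yield with endogenous decay: Y_obs = Y / (1 + k_d·θ_c) = 0.407 / (1 + 0.0813 × 11.7) = 0.407 / 1.951 = 0.2086 g VSS/g bCOD.
Substrate removed = Q·(S₀ − S) = 361 m³/d × (1670 − 11.1) g/m³ = 5.99×10^5 g/d = 598.9 kg/d.
Net sludge production P_X = 0.2086 × 598.9 = 124.9 kg VSS/d.
R_O = Q·ΔS − 1.42 P_X = 598.9 − 177.4 = 421.5 kg O₂/d.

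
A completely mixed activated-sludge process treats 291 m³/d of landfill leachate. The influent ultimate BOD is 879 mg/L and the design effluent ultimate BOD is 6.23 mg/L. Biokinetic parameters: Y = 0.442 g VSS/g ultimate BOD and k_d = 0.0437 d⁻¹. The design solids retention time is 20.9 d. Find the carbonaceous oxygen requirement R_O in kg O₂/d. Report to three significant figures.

R_O ≈ 171 kg O₂/d

The observed yield is Y_obs = Y/(1 + k_d·θ_c) = 0.442 / (1 + 0.0437 × 20.9) = 0.442 / 1.913 = 0.2310 g VSS per g ultimate BOD removed.
Mass of ultimate BOD removed per day: Q(S₀ − S) = 291 × 872.8 g/m³ = 254.0 kg/d.
Biomass synthesised: P_X = Y_obs × 254.0 = 58.67 kg VSS/d.
R_O = Q·ΔS − 1.42 P_X = 254.0 − 83.31 = 170.7 kg O₂/d.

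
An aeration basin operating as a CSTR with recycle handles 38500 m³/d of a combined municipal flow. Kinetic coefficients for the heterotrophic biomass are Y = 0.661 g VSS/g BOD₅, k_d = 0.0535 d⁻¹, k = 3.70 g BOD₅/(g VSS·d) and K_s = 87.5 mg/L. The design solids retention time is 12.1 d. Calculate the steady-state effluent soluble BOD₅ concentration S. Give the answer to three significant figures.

S ≈ 5.16 mg/L

From the Monod/SRT balance for a CMAS, S = K_s·(1+k_d θ_c)/[θ_c·(Y k − k_d) − 1] = 87.5 × (1 + 0.0535 × 12.1) / [12.1 × (0.661 × 3.70 − 0.0535) − 1] = 144.1 / 27.95 = 5.158 mg/L.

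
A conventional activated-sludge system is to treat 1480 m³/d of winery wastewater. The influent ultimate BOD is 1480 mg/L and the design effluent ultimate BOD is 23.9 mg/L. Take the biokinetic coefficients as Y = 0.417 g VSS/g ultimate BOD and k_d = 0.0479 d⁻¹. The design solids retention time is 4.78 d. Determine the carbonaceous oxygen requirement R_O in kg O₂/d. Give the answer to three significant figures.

Y_obs = Y / (1 + k_d θ_c) = 0.417 / (1 + 0.0479 × 4.78) = 0.417 / 1.229 = 0.3393.
Mass of ultimate BOD removed per day: Q(S₀ − S) = 1480 × 1456 g/m³ = 2155 kg/d.
Net sludge production P_X = 0.3393 × 2155 = 731.2 kg VSS/d.
R_O = Q·ΔS − 1.42 P_X = 2155 − 1038 = 1117 kg O₂/d.

R_O ≈ 1120 kg O₂/d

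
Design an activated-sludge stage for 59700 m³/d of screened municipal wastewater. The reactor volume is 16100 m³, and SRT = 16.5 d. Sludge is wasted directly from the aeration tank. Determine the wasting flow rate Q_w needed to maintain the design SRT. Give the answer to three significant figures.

With mixed-liquor wasting, θ_c = V/Q_w, so Q_w = V/θ_c = 16100/16.5 = 975.8 m³/d.

Q_w ≈ 976 m³/d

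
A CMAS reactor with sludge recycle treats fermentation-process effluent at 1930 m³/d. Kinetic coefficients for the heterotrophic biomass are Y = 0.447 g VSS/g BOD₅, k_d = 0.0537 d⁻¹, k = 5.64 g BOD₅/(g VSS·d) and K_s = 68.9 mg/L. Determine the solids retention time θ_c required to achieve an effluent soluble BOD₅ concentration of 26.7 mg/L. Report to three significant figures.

θ_c ≈ 1.54 d

Specific growth rate at S = 26.7 mg/L: μ = YkS/(K_s+S) = 0.447·5.64·26.7/(68.9+26.7) = 0.7041 d⁻¹.
θ_c = 1/(μ − k_d) = 1/(0.7041 − 0.0537) = 1/0.6504 = 1.537 d.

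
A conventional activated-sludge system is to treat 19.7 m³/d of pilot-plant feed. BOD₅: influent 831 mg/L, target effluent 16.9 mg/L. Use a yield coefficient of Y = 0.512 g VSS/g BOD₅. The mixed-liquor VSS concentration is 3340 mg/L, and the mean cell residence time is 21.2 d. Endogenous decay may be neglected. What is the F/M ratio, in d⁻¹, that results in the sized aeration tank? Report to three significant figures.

With k_d = 0 the design equation reduces to V = Y Q (S₀−S) θ_c / X = 0.512 × 19.7 × (831 − 16.9) × 21.2 / 3340 = 52.12 m³.
Food-to-microorganism ratio F/M = Q S₀ / (V X) = 19.7 × 831 / (52.12 × 3340) = 0.09404 d⁻¹.

F/M ≈ 0.0940 d⁻¹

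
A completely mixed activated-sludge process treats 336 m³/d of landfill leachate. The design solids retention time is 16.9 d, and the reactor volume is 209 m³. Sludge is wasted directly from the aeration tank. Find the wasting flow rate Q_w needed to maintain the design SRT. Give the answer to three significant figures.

Q_w ≈ 12.4 m³/d

Wasting from the aeration tank: Q_w = V / θ_c = 209.0 / 16.9 = 12.37 m³/d.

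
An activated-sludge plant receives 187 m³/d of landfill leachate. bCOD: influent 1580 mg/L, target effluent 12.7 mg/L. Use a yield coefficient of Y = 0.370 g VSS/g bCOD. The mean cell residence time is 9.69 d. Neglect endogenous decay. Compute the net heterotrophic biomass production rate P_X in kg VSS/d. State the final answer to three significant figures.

P_X ≈ 108 kg VSS/d

Since k_d ≈ 0, Y_obs = Y = 0.370 g VSS/g bCOD.
Substrate removed = Q·(S₀ − S) = 187 m³/d × (1580 − 12.7) g/m³ = 2.93×10^5 g/d = 293.1 kg/d.
Net biomass production P_X = Y_obs × Q·(S₀ − S) = 0.3700 × 293.1 = 108.4 kg VSS/d.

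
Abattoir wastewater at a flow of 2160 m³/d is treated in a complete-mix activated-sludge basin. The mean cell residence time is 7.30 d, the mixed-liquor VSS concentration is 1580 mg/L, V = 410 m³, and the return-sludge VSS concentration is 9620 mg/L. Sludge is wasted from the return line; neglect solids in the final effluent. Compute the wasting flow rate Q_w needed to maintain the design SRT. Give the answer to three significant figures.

θ_c = V·X/(Q_w·X_r) when wasting from the recycle, so Q_w = V·X/(θ_c·X_r) = 410.0 × 1580 / (7.30 × 9620) = 9.225 m³/d.

Q_w ≈ 9.22 m³/d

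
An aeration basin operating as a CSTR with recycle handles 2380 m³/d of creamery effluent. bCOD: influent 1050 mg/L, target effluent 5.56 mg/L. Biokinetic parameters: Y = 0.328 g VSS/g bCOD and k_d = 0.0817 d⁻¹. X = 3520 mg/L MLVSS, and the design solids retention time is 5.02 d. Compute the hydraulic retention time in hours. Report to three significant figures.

From the SRT design equation V = Y Q (S₀−S) θ_c / [X (1 + k_d θ_c)] = 0.328 × 2380 × (1050 − 5.56) × 5.02 / [3520 × (1 + 0.0817 × 5.02)] = 4.09×10^6 / 4964 = 824.6 m³.
Hydraulic retention time τ = V/Q = 824.6 / 2380 = 0.3465 d = 8.315 h.

τ ≈ 8.32 h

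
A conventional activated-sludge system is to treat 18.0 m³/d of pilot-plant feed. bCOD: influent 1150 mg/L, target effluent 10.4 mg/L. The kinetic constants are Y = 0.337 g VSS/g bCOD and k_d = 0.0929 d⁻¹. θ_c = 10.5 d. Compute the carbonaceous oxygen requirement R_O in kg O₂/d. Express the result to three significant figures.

R_O ≈ 15.5 kg O₂/d

Y_obs = Y / (1 + k_d θ_c) = 0.337 / (1 + 0.0929 × 10.5) = 0.337 / 1.975 = 0.1706.
Q·(S₀ − S) = 18.0 × (1150 − 10.4) × 10⁻³ = 20.51 kg/d removed.
P_X = Y_obs·Q·(S₀ − S) = 0.1706 × 20.51 = 3.499 kg VSS/d.
R_O = Q·ΔS − 1.42 P_X = 20.51 − 4.969 = 15.54 kg O₂/d.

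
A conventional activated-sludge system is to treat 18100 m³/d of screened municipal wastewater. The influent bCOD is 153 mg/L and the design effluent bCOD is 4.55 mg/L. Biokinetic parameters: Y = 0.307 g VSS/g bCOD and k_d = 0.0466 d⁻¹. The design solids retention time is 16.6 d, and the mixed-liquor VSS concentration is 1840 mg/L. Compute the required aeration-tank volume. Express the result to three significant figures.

Rearranging the biomass balance for a CMAS with decay, V = Y·Q·ΔS·θ_c / [X·(1+k_d θ_c)] = 0.307 × 18100 × (153 − 4.55) × 16.6 / [1840 × (1 + 0.0466 × 16.6)] = 1.37×10^7 / 3263 = 4196 m³.

V ≈ 4200 m³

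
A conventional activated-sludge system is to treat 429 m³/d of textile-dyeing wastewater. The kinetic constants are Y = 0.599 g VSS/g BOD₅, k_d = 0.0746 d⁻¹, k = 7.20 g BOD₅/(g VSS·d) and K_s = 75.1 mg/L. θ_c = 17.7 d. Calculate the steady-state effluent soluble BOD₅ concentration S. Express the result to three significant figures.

S ≈ 2.35 mg/L

Effluent substrate depends only on kinetics and SRT: S = K_s(1 + k_d θ_c) / [θ_c(Yk − k_d) − 1] = 75.1 × (1 + 0.0746 × 17.7) / [17.7 × (0.599 × 7.20 − 0.0746) − 1] = 174.3 / 74.02 = 2.354 mg/L.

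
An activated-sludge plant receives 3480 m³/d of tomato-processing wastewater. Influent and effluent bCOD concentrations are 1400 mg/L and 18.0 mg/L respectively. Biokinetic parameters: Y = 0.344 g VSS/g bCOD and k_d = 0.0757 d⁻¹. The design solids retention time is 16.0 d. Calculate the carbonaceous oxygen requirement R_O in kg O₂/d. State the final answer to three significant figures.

R_O ≈ 3750 kg O₂/d

Observed yield with endogenous decay: Y_obs = Y / (1 + k_d·θ_c) = 0.344 / (1 + 0.0757 × 16.0) = 0.344 / 2.211 = 0.1556 g VSS/g bCOD.
ΔS = 1400 − 18.0 = 1382 mg/L, so the substrate removal rate is 3480 × 1382/1000 = 4809 kg bCOD/d.
P_X = Y_obs·Q·(S₀ − S) = 0.1556 × 4809 = 748.2 kg VSS/d.
R_O = Q·ΔS − 1.42 P_X = 4809 − 1062 = 3747 kg O₂/d.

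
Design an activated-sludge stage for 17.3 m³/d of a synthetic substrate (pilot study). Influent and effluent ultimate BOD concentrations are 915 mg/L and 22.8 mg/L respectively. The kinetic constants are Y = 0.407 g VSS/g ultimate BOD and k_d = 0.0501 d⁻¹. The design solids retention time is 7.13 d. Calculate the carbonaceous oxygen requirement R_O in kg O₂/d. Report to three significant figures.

R_O ≈ 8.86 kg O₂/d

Observed yield with endogenous decay: Y_obs = Y / (1 + k_d·θ_c) = 0.407 / (1 + 0.0501 × 7.13) = 0.407 / 1.357 = 0.2999 g VSS/g ultimate BOD.
Substrate removed = Q·(S₀ − S) = 17.3 m³/d × (915 − 22.8) g/m³ = 1.54×10^4 g/d = 15.44 kg/d.
Biomass synthesised: P_X = Y_obs × 15.44 = 4.629 kg VSS/d.
Carbonaceous O₂ demand = substrate oxidised − cell-mass equivalent = 15.44 − 1.42 × 4.629 = 8.862 kg O₂/d.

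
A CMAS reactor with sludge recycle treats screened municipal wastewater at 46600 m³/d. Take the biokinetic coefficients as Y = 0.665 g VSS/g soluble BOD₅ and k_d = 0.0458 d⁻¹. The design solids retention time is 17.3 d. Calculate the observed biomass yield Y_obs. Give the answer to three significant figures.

Observed yield with endogenous decay: Y_obs = Y / (1 + k_d·θ_c) = 0.665 / (1 + 0.0458 × 17.3) = 0.665 / 1.792 = 0.3710 g VSS/g soluble BOD₅.

Y_obs ≈ 0.371 g VSS/g soluble BOD₅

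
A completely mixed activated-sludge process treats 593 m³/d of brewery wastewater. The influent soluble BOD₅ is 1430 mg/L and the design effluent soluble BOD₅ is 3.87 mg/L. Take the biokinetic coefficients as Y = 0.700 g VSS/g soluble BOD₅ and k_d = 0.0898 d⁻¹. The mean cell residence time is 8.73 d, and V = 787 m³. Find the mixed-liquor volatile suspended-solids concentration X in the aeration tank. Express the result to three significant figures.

From V·X·(1 + k_d·θ_c) = Y·Q·(S₀ − S)·θ_c: X = 0.700 × 593 × (1430 − 3.87) × 8.73 / [787 × (1 + 0.0898 × 8.73)] = 3681 mg/L.

X ≈ 3680 mg/L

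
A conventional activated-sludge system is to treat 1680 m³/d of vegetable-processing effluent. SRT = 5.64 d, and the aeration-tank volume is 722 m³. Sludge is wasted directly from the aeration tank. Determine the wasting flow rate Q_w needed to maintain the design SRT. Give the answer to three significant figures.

With mixed-liquor wasting, θ_c = V/Q_w, so Q_w = V/θ_c = 722.0/5.64 = 128.0 m³/d.

Q_w ≈ 128 m³/d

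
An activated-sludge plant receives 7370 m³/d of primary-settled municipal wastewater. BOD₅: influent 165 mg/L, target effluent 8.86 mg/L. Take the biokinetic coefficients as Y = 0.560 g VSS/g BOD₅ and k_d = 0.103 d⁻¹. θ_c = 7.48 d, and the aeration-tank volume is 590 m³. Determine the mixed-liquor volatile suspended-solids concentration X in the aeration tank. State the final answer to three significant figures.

Solving the biomass balance for X: X = Y Q (S₀−S) θ_c / [V (1+k_d θ_c)] = 0.560 × 7370 × (165 − 8.86) × 7.48 / [590 × (1 + 0.103 × 7.48)] = 4615 mg/L.

X ≈ 4610 mg/L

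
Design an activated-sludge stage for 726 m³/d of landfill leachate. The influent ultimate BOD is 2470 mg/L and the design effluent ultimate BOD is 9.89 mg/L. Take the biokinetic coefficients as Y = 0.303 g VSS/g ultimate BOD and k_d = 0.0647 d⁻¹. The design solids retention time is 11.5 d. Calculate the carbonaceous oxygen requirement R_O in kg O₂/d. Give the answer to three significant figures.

Observed yield with endogenous decay: Y_obs = Y / (1 + k_d·θ_c) = 0.303 / (1 + 0.0647 × 11.5) = 0.303 / 1.744 = 0.1737 g VSS/g ultimate BOD.
Substrate removed = Q·(S₀ − S) = 726 m³/d × (2470 − 9.89) g/m³ = 1.79×10^6 g/d = 1786 kg/d.
Net sludge production P_X = 0.1737 × 1786 = 310.3 kg VSS/d.
R_O = Q·(S₀ − S) − 1.42·P_X = 1786 − 1.42 × 310.3 = 1345 kg O₂/d.

R_O ≈ 1350 kg O₂/d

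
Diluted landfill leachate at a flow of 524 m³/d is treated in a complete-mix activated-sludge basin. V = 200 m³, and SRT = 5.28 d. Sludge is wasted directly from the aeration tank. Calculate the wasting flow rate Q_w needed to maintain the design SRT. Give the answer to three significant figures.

Q_w ≈ 37.9 m³/d

With mixed-liquor wasting, θ_c = V/Q_w, so Q_w = V/θ_c = 200.0/5.28 = 37.88 m³/d.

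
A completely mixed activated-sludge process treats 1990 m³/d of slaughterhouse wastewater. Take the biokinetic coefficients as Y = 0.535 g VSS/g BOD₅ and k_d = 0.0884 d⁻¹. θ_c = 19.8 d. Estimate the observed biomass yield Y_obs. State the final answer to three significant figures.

Y_obs ≈ 0.195 g VSS/g BOD₅

The observed yield is Y_obs = Y/(1 + k_d·θ_c) = 0.535 / (1 + 0.0884 × 19.8) = 0.535 / 2.750 = 0.1945 g VSS per g BOD₅ removed.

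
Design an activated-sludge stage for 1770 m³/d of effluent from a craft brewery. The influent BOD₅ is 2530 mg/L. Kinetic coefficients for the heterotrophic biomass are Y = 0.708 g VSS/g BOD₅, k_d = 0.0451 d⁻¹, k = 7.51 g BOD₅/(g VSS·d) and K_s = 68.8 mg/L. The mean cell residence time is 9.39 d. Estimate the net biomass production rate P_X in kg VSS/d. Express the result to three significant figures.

P_X ≈ 2230 kg VSS/d

From the Monod/SRT balance for a CMAS, S = K_s·(1+k_d θ_c)/[θ_c·(Y k − k_d) − 1] = 68.8 × (1 + 0.0451 × 9.39) / [9.39 × (0.708 × 7.51 − 0.0451) − 1] = 97.94 / 48.50 = 2.019 mg/L.
The observed yield is Y_obs = Y/(1 + k_d·θ_c) = 0.708 / (1 + 0.0451 × 9.39) = 0.708 / 1.423 = 0.4974 g VSS per g BOD₅ removed.
ΔS = 2530 − 2.02 = 2528 mg/L, so the substrate removal rate is 1770 × 2528/1000 = 4475 kg BOD₅/d.
Biomass produced: P_X = Y_obs·Q·ΔS = 0.4974 × 4475 ≈ 2225 kg VSS/d.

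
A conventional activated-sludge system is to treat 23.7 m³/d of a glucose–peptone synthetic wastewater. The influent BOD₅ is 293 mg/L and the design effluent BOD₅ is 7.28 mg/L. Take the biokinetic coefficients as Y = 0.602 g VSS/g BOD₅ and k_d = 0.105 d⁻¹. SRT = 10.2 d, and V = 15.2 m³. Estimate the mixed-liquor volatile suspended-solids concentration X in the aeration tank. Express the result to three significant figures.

X ≈ 1320 mg/L

X = Y·Q·ΔS·θ_c / [V·(1 + k_d θ_c)] = 0.602 × 23.7 × (293 − 7.28) × 10.2 / [15.2 × (1 + 0.105 × 10.2)] = 1321 mg/L.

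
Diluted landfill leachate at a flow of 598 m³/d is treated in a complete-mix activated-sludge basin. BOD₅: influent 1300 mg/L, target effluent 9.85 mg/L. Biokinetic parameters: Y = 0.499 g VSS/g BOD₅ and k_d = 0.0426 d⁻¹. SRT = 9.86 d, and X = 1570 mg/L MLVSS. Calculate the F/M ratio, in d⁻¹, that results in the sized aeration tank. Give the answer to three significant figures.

F/M ≈ 0.291 d⁻¹

Rearranging the biomass balance for a CMAS with decay, V = Y·Q·ΔS·θ_c / [X·(1+k_d θ_c)] = 0.499 × 598 × (1300 − 9.85) × 9.86 / [1570 × (1 + 0.0426 × 9.86)] = 3.8×10^6 / 2229 = 1703 m³.
Food-to-microorganism ratio F/M = Q S₀ / (V X) = 598 × 1300 / (1703 × 1570) = 0.2908 d⁻¹.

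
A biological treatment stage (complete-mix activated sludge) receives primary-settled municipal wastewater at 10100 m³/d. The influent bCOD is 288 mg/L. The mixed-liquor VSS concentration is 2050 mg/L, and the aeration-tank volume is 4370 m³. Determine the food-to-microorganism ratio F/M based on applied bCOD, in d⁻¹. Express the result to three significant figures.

F/M = Q·S₀ / (V·X) = 10100 × 288 / (4370 × 2050) = 0.3247 g bCOD·(g VSS·d)⁻¹.

F/M ≈ 0.325 d⁻¹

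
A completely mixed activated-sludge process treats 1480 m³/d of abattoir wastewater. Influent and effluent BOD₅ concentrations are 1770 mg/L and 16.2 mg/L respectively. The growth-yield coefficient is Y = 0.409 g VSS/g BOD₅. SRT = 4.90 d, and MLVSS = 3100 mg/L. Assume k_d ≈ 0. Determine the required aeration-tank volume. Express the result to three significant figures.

With k_d = 0 the design equation reduces to V = Y Q (S₀−S) θ_c / X = 0.409 × 1480 × (1770 − 16.2) × 4.90 / 3100 = 1678 m³.

V ≈ 1680 m³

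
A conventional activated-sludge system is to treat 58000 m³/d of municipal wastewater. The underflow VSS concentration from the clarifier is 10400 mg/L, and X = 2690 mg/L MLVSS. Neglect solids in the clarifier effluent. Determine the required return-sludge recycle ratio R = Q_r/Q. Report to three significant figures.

R ≈ 0.349

R = Q_r/Q = X/(X_r − X) = 2690 / (10400 − 2690) = 0.3489.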